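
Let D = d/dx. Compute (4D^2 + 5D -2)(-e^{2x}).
- 24 e^{2 x}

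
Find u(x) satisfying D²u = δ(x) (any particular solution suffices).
\frac{|x|}{2}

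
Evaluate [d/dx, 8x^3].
24 x^{2}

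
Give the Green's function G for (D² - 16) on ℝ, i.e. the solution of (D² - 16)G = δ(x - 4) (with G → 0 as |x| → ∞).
-\frac{e^{-4|x - 4|}}{8}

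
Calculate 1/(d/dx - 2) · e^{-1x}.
- \frac{e^{- x}}{3}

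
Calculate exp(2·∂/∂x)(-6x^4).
- 6 x^{4} - 48 x^{3} - 144 x^{2} - 192 x - 96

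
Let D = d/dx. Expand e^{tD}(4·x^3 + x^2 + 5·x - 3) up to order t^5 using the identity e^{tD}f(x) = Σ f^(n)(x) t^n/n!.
4 t^{3} + t^{2} \left(12 x + 1\right) + t \left(12 x^{2} + 2 x + 5\right) + 4 x^{3} + x^{2} + 5 x - 3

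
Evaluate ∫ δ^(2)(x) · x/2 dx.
0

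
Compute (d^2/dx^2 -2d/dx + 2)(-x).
2 - 2 x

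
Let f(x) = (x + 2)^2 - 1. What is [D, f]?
2 x + 4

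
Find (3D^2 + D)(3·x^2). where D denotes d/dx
6 x + 18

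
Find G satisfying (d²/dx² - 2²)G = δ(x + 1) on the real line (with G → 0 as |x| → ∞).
-\frac{e^{-2|x + 1|}}{4}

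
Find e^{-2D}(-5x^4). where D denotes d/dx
- 5 x^{4} + 40 x^{3} - 120 x^{2} + 160 x - 80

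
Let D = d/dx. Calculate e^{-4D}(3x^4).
3 x^{4} - 48 x^{3} + 288 x^{2} - 768 x + 768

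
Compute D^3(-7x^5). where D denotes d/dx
- 420 x^{2}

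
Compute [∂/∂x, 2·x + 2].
2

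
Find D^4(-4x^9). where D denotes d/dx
- 12096 x^{5}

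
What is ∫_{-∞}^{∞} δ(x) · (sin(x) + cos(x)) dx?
1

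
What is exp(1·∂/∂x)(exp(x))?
e^{x + 1}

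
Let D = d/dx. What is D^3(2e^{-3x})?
- 54 e^{- 3 x}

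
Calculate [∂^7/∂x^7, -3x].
-21\frac{d^{6}}{dx^{6}}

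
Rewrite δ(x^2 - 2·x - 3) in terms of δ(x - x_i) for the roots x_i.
\frac{\delta(x + 1) + \delta(x - 3)}{4}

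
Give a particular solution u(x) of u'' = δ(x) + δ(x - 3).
\frac{|x|}{2} + \frac{|x - 3|}{2}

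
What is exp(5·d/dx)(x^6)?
x^{6} + 30 x^{5} + 375 x^{4} + 2500 x^{3} + 9375 x^{2} + 18750 x + 15625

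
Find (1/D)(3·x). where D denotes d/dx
\frac{3 x^{2}}{2}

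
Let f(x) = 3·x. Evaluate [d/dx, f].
3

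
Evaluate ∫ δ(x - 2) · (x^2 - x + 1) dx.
3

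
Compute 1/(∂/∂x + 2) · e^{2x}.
\frac{e^{2 x}}{4}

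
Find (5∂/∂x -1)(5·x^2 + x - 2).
- 5 x^{2} + 49 x + 7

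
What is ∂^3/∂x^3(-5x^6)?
- 600 x^{3}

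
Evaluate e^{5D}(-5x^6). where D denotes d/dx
- 5 x^{6} - 150 x^{5} - 1875 x^{4} - 12500 x^{3} - 46875 x^{2} - 93750 x - 78125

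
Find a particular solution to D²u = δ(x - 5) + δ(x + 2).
\frac{|x - 5|}{2} + \frac{|x + 2|}{2}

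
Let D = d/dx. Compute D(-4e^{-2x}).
8 e^{- 2 x}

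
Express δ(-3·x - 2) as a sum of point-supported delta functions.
\frac{\delta(x + 2/3)}{3}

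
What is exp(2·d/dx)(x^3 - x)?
x^{3} + 6 x^{2} + 11 x + 6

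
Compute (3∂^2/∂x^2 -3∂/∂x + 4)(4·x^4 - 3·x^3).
x \left(16 x^{3} - 60 x^{2} + 171 x - 54\right)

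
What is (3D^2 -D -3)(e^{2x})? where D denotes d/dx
7 e^{2 x}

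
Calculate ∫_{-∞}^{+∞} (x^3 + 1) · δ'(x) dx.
0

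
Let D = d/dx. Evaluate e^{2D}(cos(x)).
\cos{\left(x + 2 \right)}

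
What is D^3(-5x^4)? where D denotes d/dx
- 120 x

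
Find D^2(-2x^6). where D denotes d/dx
- 60 x^{4}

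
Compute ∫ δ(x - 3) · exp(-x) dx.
e^{-3}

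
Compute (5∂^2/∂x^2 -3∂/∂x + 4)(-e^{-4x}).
- 96 e^{- 4 x}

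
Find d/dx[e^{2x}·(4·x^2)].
8 x \left(x + 1\right) e^{2 x}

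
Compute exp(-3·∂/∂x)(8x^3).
8 x^{3} - 72 x^{2} + 216 x - 216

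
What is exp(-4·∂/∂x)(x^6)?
x^{6} - 24 x^{5} + 240 x^{4} - 1280 x^{3} + 3840 x^{2} - 6144 x + 4096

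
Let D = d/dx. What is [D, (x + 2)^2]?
2 x + 4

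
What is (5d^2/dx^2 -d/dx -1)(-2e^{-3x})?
- 94 e^{- 3 x}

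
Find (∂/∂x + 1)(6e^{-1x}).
0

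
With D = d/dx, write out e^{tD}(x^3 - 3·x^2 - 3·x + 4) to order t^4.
t^{3} + 3 t^{2} \left(x - 1\right) - 3 t \left(- x^{2} + 2 x + 1\right) + x^{3} - 3 x^{2} - 3 x + 4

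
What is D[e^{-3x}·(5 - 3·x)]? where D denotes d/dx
9 \left(x - 2\right) e^{- 3 x}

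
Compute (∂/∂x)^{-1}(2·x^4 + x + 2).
\frac{2 x^{5}}{5} + \frac{x^{2}}{2} + 2 x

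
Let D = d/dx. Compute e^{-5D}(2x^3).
2 x^{3} - 30 x^{2} + 150 x - 250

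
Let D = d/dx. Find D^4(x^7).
840 x^{3}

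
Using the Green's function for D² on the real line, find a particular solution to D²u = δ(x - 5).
\frac{|x - 5|}{2}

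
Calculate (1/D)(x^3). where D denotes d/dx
\frac{x^{4}}{4}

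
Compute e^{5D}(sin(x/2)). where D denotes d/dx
\sin{\left(\frac{x}{2} + \frac{5}{2} \right)}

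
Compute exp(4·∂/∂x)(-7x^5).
- 7 x^{5} - 140 x^{4} - 1120 x^{3} - 4480 x^{2} - 8960 x - 7168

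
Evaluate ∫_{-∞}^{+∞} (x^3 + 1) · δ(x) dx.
1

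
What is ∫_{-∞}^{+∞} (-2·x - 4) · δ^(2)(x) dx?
0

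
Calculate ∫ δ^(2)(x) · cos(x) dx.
-1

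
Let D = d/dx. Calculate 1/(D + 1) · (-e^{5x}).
- \frac{e^{5 x}}{6}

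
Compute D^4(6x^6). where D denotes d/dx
2160 x^{2}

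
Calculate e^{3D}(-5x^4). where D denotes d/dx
- 5 x^{4} - 60 x^{3} - 270 x^{2} - 540 x - 405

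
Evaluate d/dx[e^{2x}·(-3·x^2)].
6 x \left(- x - 1\right) e^{2 x}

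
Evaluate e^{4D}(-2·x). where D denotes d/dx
- 2 x - 8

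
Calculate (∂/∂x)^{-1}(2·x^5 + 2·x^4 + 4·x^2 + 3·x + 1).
\frac{x^{6}}{3} + \frac{2 x^{5}}{5} + \frac{4 x^{3}}{3} + \frac{3 x^{2}}{2} + x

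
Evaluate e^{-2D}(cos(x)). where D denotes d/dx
\cos{\left(x - 2 \right)}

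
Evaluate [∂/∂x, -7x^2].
- 14 x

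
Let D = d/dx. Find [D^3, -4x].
-12D^{2}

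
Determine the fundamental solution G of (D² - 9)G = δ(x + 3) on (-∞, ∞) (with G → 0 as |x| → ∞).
-\frac{e^{-3|x + 3|}}{6}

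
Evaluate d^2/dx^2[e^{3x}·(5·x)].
\left(45 x + 30\right) e^{3 x}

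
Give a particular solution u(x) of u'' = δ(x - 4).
\frac{|x - 4|}{2}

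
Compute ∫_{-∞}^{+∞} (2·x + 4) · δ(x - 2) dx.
8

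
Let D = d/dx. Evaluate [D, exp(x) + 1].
e^{x}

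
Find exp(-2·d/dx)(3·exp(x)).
3 e^{x - 2}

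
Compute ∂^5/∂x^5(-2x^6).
- 1440 x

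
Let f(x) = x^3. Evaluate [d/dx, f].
3 x^{2}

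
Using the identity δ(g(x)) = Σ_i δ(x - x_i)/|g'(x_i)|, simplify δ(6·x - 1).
\frac{\delta(x - 1/6)}{6}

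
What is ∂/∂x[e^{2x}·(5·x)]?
\left(10 x + 5\right) e^{2 x}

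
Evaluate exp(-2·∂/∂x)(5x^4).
5 x^{4} - 40 x^{3} + 120 x^{2} - 160 x + 80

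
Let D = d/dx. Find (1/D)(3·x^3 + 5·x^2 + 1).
\frac{3 x^{4}}{4} + \frac{5 x^{3}}{3} + x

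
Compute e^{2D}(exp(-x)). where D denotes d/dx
e^{- x - 2}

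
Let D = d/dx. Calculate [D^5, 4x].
20D^{4}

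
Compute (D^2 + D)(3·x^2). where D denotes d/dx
6 x + 6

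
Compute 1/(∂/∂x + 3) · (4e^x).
e^{x}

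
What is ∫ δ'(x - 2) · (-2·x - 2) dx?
2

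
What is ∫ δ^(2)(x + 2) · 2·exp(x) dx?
\frac{2}{e^{2}}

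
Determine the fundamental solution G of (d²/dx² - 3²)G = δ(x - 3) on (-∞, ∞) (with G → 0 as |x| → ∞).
-\frac{e^{-3|x - 3|}}{6}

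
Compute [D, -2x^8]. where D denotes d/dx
- 16 x^{7}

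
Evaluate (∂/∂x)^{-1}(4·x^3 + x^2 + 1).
x^{4} + \frac{x^{3}}{3} + x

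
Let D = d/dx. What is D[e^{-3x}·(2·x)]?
2 \left(1 - 3 x\right) e^{- 3 x}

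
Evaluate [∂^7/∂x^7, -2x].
-14\frac{d^{6}}{dx^{6}}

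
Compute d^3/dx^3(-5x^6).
- 600 x^{3}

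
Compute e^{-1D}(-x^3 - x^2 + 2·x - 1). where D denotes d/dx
- x^{3} + 2 x^{2} + x - 3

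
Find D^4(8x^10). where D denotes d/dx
40320 x^{6}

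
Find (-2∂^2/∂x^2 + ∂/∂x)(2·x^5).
10 x^{3} \left(x - 8\right)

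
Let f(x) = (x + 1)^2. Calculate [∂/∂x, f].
2 x + 2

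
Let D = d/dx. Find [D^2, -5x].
-10D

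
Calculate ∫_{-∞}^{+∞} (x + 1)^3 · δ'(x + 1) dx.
0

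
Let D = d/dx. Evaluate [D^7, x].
7D^{6}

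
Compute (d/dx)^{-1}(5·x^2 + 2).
\frac{5 x^{3}}{3} + 2 x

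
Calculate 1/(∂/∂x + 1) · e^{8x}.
\frac{e^{8 x}}{9}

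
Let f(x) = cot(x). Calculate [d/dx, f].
- \frac{1}{\sin^{2}{\left(x \right)}}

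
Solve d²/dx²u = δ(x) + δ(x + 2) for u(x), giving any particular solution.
\frac{|x|}{2} + \frac{|x + 2|}{2}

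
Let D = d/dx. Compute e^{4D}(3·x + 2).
3 x + 14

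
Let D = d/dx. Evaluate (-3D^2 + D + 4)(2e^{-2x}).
- 20 e^{- 2 x}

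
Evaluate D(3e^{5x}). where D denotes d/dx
15 e^{5 x}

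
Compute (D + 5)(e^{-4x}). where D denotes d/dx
e^{- 4 x}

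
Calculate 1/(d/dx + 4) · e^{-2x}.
\frac{e^{- 2 x}}{2}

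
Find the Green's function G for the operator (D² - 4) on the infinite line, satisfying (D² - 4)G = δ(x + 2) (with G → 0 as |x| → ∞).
-\frac{e^{-2|x + 2|}}{4}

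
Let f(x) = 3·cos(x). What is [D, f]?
- 3 \sin{\left(x \right)}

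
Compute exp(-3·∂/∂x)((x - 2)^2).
x^{2} - 10 x + 25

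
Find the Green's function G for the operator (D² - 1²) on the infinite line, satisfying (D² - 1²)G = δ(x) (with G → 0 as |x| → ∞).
-\frac{e^{-|x|}}{2}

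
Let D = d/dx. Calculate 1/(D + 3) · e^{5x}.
\frac{e^{5 x}}{8}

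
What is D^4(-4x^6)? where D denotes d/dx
- 1440 x^{2}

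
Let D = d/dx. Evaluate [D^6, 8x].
48D^{5}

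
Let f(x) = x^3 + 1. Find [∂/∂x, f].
3 x^{2}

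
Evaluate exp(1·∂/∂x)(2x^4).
2 x^{4} + 8 x^{3} + 12 x^{2} + 8 x + 2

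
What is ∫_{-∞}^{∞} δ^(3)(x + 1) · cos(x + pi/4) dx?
- \cos{\left(\frac{\pi}{4} + 1 \right)}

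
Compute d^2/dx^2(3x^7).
126 x^{5}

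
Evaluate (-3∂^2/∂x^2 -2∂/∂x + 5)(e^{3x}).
- 28 e^{3 x}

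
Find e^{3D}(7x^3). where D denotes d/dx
7 x^{3} + 63 x^{2} + 189 x + 189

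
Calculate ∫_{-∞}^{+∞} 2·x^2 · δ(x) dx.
0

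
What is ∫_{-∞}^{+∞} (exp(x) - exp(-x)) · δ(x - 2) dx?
2 \sinh{\left(2 \right)}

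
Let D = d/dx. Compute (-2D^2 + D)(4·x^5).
20 x^{3} \left(x - 8\right)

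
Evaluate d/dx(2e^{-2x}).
- 4 e^{- 2 x}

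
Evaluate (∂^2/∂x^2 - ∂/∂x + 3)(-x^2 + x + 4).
- 3 x^{2} + 5 x + 9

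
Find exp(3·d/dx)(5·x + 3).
5 x + 18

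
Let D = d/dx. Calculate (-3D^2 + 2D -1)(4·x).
8 - 4 x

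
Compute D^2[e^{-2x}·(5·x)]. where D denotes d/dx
20 \left(x - 1\right) e^{- 2 x}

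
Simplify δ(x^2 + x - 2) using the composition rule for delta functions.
\frac{\delta(x + 2) + \delta(x - 1)}{3}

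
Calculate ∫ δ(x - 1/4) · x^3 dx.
\frac{1}{64}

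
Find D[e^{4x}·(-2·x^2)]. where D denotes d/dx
4 x \left(- 2 x - 1\right) e^{4 x}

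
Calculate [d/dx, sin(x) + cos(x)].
- \sin{\left(x \right)} + \cos{\left(x \right)}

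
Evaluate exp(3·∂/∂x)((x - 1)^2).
x^{2} + 4 x + 4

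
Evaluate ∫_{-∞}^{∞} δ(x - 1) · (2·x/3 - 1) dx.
- \frac{1}{3}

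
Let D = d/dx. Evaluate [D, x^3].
3 x^{2}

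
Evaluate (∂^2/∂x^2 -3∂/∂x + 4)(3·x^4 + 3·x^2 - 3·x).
12 x^{4} - 36 x^{3} + 48 x^{2} - 30 x + 15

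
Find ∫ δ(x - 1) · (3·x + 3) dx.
6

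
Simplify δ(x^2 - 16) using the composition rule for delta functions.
\frac{\delta(x - 4) + \delta(x + 4)}{8}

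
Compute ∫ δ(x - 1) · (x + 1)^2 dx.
4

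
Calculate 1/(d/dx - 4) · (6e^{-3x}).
- \frac{6 e^{- 3 x}}{7}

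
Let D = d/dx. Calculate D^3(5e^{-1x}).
- 5 e^{- x}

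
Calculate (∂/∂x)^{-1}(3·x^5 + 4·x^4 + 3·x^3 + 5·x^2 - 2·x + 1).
\frac{x^{6}}{2} + \frac{4 x^{5}}{5} + \frac{3 x^{4}}{4} + \frac{5 x^{3}}{3} - x^{2} + x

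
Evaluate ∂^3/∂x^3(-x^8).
- 336 x^{5}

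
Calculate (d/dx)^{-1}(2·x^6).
\frac{2 x^{7}}{7}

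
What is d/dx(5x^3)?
15 x^{2}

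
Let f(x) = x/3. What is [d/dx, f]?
\frac{1}{3}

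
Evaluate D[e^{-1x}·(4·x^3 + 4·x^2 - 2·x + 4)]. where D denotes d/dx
2 \left(- 2 x^{3} + 4 x^{2} + 5 x - 3\right) e^{- x}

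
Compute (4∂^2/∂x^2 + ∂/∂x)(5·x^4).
20 x^{2} \left(x + 12\right)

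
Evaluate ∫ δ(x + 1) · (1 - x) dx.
2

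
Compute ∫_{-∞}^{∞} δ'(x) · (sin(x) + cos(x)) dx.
-1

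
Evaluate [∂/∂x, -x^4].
- 4 x^{3}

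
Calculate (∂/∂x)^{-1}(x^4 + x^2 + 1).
\frac{x^{5}}{5} + \frac{x^{3}}{3} + x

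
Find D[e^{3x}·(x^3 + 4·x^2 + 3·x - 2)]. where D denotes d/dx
\left(3 x^{3} + 15 x^{2} + 17 x - 3\right) e^{3 x}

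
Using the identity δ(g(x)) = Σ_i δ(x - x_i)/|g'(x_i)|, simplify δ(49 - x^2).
\frac{\delta(x - 7) + \delta(x + 7)}{14}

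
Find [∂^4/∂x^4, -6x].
-24\frac{d^{3}}{dx^{3}}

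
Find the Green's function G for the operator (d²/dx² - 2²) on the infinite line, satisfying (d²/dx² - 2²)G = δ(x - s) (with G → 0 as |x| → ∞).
-\frac{e^{-2|x-s|}}{4}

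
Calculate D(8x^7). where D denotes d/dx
56 x^{6}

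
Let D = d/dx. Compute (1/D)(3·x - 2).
\frac{3 x^{2}}{2} - 2 x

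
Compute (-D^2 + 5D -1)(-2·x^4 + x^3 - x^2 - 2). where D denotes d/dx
2 x^{4} - 41 x^{3} + 40 x^{2} - 16 x + 4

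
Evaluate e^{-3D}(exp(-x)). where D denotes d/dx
e^{3 - x}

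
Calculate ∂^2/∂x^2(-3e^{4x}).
- 48 e^{4 x}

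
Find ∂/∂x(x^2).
2 x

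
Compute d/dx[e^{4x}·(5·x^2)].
10 x \left(2 x + 1\right) e^{4 x}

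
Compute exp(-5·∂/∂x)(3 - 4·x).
23 - 4 x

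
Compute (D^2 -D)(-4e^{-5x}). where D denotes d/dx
- 120 e^{- 5 x}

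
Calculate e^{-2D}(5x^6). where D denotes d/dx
5 x^{6} - 60 x^{5} + 300 x^{4} - 800 x^{3} + 1200 x^{2} - 960 x + 320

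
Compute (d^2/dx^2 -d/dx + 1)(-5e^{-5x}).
- 155 e^{- 5 x}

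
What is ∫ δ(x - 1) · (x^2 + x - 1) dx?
1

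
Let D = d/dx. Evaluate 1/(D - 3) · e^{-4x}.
- \frac{e^{- 4 x}}{7}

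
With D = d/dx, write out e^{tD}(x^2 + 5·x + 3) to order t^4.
t^{2} + t \left(2 x + 5\right) + x^{2} + 5 x + 3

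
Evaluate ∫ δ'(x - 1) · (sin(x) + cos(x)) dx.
- \cos{\left(1 \right)} + \sin{\left(1 \right)}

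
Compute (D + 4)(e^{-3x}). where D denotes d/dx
e^{- 3 x}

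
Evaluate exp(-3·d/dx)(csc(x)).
\csc{\left(x - 3 \right)}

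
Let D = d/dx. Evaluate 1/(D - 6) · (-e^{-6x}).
\frac{e^{- 6 x}}{12}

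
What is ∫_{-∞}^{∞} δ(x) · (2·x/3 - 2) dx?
-2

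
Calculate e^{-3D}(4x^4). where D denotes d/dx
4 x^{4} - 48 x^{3} + 216 x^{2} - 432 x + 324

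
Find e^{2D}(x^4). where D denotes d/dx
x^{4} + 8 x^{3} + 24 x^{2} + 32 x + 16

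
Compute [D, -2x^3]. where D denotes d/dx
- 6 x^{2}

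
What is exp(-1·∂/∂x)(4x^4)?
4 x^{4} - 16 x^{3} + 24 x^{2} - 16 x + 4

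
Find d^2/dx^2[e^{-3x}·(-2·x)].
6 \left(2 - 3 x\right) e^{- 3 x}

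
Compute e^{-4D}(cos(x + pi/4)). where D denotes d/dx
\cos{\left(x - 4 + \frac{\pi}{4} \right)}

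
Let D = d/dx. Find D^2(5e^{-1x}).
5 e^{- x}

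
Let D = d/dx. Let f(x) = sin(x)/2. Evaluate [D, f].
\frac{\cos{\left(x \right)}}{2}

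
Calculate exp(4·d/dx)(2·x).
2 x + 8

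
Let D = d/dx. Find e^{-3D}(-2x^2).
- 2 x^{2} + 12 x - 18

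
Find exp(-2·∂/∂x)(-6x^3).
- 6 x^{3} + 36 x^{2} - 72 x + 48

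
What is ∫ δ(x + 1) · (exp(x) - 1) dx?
-1 + e^{-1}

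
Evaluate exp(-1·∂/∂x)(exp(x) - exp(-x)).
- e^{1 - x} + e^{x - 1}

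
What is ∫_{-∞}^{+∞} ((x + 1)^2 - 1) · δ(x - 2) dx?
8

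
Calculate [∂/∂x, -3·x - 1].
-3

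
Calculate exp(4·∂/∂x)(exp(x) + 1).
e^{x + 4} + 1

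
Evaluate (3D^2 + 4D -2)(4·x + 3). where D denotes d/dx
10 - 8 x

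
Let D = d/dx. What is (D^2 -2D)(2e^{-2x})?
16 e^{- 2 x}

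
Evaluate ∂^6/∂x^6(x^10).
151200 x^{4}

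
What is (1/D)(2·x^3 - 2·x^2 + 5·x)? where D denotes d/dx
\frac{x^{4}}{2} - \frac{2 x^{3}}{3} + \frac{5 x^{2}}{2}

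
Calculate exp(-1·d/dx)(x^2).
x^{2} - 2 x + 1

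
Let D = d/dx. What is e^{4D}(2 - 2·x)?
- 2 x - 6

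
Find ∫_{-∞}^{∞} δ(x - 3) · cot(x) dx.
\cot{\left(3 \right)}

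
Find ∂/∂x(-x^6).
- 6 x^{5}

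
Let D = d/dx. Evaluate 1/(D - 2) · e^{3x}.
e^{3 x}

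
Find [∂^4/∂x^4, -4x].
-16\frac{d^{3}}{dx^{3}}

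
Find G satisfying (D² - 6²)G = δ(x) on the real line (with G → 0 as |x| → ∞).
-\frac{e^{-6|x|}}{12}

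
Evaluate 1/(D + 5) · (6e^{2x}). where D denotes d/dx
\frac{6 e^{2 x}}{7}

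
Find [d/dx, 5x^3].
15 x^{2}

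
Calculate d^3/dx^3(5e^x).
5 e^{x}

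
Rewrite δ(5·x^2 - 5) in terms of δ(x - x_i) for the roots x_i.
\frac{\delta(x - 1) + \delta(x + 1)}{10}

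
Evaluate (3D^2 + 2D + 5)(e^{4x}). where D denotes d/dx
61 e^{4 x}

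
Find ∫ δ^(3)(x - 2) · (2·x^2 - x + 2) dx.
0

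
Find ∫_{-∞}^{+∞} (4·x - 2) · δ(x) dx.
-2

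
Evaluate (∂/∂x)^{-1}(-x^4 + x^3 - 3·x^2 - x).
- \frac{x^{5}}{5} + \frac{x^{4}}{4} - x^{3} - \frac{x^{2}}{2}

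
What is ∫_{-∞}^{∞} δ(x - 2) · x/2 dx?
1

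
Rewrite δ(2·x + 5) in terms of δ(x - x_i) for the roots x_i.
\frac{\delta(x + 5/2)}{2}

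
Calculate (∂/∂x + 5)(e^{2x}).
7 e^{2 x}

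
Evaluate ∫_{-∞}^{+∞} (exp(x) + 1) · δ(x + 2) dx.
e^{-2} + 1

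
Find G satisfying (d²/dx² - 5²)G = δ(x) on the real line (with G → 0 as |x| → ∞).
-\frac{e^{-5|x|}}{10}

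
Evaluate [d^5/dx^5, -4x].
-20\frac{d^{4}}{dx^{4}}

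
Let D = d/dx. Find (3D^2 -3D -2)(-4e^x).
8 e^{x}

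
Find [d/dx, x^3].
3 x^{2}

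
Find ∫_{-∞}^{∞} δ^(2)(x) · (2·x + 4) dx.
0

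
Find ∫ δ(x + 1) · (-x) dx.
1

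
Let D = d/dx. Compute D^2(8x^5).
160 x^{3}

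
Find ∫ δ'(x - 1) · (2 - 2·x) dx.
2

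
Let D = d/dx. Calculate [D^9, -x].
-9D^{8}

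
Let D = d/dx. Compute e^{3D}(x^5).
x^{5} + 15 x^{4} + 90 x^{3} + 270 x^{2} + 405 x + 243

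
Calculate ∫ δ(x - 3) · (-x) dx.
-3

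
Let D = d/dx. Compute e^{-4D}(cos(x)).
\cos{\left(x - 4 \right)}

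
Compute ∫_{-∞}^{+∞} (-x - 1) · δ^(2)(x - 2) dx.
0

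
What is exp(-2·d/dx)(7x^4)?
7 x^{4} - 56 x^{3} + 168 x^{2} - 224 x + 112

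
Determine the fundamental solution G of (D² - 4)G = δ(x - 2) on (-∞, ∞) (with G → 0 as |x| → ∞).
-\frac{e^{-2|x - 2|}}{4}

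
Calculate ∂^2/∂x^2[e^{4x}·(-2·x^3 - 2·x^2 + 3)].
\left(- 32 x^{3} - 80 x^{2} - 44 x + 44\right) e^{4 x}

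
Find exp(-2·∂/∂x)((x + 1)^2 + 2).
x^{2} - 2 x + 3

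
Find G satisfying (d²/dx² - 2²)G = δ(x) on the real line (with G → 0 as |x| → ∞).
-\frac{e^{-2|x|}}{4}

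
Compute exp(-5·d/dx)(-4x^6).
- 4 x^{6} + 120 x^{5} - 1500 x^{4} + 10000 x^{3} - 37500 x^{2} + 75000 x - 62500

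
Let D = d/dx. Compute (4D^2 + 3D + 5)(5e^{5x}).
600 e^{5 x}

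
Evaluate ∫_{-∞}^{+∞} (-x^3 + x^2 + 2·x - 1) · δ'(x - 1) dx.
-1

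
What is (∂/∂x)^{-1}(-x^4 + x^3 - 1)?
- \frac{x^{5}}{5} + \frac{x^{4}}{4} - x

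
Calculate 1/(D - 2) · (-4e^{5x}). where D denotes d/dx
- \frac{4 e^{5 x}}{3}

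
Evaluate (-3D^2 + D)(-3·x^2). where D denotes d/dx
18 - 6 x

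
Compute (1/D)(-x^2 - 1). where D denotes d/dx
- \frac{x^{3}}{3} - x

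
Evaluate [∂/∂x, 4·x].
4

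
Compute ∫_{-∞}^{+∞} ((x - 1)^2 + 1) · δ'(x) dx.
2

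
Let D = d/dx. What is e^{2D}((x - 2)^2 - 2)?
x^{2} - 2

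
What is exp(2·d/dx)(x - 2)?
x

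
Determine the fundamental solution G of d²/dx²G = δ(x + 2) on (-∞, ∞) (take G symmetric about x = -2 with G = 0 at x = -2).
\frac{|x + 2|}{2}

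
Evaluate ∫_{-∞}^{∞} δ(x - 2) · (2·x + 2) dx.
6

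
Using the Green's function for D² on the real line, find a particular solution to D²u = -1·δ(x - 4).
-\frac{|x - 4|}{2}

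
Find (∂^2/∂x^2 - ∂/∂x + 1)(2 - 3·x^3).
- 3 x^{3} + 9 x^{2} - 18 x + 2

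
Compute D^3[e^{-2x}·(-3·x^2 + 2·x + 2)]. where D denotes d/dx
4 \left(6 x^{2} - 22 x + 11\right) e^{- 2 x}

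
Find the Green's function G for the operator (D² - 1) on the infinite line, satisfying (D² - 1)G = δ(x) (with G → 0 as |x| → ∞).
-\frac{e^{-|x|}}{2}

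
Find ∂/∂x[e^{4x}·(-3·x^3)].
x^{2} \left(- 12 x - 9\right) e^{4 x}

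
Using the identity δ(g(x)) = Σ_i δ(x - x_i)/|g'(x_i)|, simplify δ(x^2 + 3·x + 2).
\frac{\delta(x + 1) + \delta(x + 2)}{1}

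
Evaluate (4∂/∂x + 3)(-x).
- 3 x - 4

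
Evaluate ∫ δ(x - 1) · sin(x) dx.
\sin{\left(1 \right)}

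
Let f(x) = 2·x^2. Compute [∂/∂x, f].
4 x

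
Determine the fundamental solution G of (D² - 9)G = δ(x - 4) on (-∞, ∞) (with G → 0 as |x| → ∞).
-\frac{e^{-3|x - 4|}}{6}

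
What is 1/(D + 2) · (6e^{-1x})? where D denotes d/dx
6 e^{- x}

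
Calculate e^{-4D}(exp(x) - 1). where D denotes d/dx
e^{x - 4} - 1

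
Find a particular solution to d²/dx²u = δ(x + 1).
\frac{|x + 1|}{2}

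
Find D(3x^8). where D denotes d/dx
24 x^{7}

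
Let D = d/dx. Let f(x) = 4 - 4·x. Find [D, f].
-4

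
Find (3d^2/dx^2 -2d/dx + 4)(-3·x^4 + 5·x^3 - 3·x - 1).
- 12 x^{4} + 44 x^{3} - 138 x^{2} + 78 x + 2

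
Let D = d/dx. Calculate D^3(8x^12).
10560 x^{9}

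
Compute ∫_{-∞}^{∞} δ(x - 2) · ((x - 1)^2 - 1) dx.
0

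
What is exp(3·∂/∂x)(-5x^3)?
- 5 x^{3} - 45 x^{2} - 135 x - 135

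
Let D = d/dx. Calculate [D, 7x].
7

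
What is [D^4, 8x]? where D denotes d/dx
32D^{3}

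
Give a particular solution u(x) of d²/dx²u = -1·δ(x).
-\frac{|x|}{2}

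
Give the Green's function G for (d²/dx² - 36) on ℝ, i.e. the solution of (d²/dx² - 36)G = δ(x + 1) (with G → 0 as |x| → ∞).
-\frac{e^{-6|x + 1|}}{12}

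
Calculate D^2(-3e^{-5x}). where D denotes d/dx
- 75 e^{- 5 x}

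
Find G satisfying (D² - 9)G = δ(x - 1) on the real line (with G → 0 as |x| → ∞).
-\frac{e^{-3|x - 1|}}{6}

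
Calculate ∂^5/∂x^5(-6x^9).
- 90720 x^{4}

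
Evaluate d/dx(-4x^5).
- 20 x^{4}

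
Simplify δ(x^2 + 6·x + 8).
\frac{\delta(x + 2) + \delta(x + 4)}{2}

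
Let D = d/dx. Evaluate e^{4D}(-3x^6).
- 3 x^{6} - 72 x^{5} - 720 x^{4} - 3840 x^{3} - 11520 x^{2} - 18432 x - 12288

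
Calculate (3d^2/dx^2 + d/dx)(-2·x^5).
10 x^{3} \left(- x - 12\right)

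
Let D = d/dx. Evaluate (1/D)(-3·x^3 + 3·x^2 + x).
- \frac{3 x^{4}}{4} + x^{3} + \frac{x^{2}}{2}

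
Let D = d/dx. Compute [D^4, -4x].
-16D^{3}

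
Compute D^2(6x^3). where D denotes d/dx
36 x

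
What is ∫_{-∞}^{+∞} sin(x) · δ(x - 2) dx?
\sin{\left(2 \right)}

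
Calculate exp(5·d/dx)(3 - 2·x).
- 2 x - 7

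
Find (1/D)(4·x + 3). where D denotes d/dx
2 x^{2} + 3 x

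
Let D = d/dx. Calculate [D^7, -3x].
-21D^{6}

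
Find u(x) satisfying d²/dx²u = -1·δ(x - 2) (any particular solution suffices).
-\frac{|x - 2|}{2}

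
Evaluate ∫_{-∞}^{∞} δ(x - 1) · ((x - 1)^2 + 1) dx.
1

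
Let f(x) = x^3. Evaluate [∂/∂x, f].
3 x^{2}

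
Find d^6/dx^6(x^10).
151200 x^{4}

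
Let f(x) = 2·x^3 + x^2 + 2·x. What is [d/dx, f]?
6 x^{2} + 2 x + 2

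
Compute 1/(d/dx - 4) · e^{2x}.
- \frac{e^{2 x}}{2}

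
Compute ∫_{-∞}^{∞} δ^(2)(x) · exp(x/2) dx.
\frac{1}{4}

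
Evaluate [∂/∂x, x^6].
6 x^{5}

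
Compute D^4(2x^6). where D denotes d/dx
720 x^{2}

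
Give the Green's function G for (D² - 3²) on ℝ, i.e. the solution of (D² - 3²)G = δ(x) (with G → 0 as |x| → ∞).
-\frac{e^{-3|x|}}{6}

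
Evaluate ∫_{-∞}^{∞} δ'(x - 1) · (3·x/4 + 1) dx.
- \frac{3}{4}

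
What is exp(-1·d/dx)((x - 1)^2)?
x^{2} - 4 x + 4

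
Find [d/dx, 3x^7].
21 x^{6}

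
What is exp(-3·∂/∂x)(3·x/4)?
\frac{3 x}{4} - \frac{9}{4}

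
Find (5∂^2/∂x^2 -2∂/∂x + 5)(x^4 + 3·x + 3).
5 x^{4} - 8 x^{3} + 60 x^{2} + 15 x + 9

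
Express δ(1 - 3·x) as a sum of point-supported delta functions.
\frac{\delta(x - 1/3)}{3}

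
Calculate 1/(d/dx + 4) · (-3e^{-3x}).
- 3 e^{- 3 x}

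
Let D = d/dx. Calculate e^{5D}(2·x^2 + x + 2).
2 x^{2} + 21 x + 57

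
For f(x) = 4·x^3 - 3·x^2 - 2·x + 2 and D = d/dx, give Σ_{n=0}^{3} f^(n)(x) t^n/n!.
4 t^{3} + t^{2} \left(12 x - 3\right) - 2 t \left(- 6 x^{2} + 3 x + 1\right) + 4 x^{3} - 3 x^{2} - 2 x + 2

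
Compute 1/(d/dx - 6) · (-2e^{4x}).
e^{4 x}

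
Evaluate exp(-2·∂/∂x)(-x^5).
- x^{5} + 10 x^{4} - 40 x^{3} + 80 x^{2} - 80 x + 32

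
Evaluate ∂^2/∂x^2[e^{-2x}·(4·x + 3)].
4 \left(4 x - 1\right) e^{- 2 x}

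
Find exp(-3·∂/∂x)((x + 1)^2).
x^{2} - 4 x + 4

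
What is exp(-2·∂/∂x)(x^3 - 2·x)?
x^{3} - 6 x^{2} + 10 x - 4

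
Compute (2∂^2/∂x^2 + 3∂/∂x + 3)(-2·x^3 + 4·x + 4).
- 6 x^{3} - 18 x^{2} - 12 x + 24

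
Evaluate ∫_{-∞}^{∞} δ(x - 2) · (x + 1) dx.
3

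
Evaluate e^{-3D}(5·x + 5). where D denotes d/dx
5 x - 10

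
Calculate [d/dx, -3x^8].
- 24 x^{7}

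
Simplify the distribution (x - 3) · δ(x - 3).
0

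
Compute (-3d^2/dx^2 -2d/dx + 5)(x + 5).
5 x + 23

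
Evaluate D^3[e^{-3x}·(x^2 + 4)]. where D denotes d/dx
9 \left(- 3 x^{2} + 6 x - 14\right) e^{- 3 x}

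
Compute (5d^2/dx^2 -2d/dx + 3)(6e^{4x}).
450 e^{4 x}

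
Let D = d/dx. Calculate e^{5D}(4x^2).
4 x^{2} + 40 x + 100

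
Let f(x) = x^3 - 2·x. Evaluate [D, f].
3 x^{2} - 2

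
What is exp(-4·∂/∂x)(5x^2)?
5 x^{2} - 40 x + 80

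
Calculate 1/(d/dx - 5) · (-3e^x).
\frac{3 e^{x}}{4}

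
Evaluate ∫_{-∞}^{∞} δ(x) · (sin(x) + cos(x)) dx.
1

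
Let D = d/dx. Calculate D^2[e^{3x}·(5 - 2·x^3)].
\left(- 18 x^{3} - 36 x^{2} - 12 x + 45\right) e^{3 x}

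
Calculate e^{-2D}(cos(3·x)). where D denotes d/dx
\cos{\left(3 x - 6 \right)}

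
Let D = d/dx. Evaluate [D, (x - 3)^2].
2 x - 6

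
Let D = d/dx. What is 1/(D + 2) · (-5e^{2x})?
- \frac{5 e^{2 x}}{4}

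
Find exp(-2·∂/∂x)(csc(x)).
\csc{\left(x - 2 \right)}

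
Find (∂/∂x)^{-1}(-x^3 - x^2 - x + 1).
- \frac{x^{4}}{4} - \frac{x^{3}}{3} - \frac{x^{2}}{2} + x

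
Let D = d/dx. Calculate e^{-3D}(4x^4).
4 x^{4} - 48 x^{3} + 216 x^{2} - 432 x + 324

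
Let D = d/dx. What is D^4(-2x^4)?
-48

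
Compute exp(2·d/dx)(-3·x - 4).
- 3 x - 10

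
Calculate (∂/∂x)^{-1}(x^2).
\frac{x^{3}}{3}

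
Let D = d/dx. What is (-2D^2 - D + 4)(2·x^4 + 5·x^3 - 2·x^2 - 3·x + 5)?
8 x^{4} + 12 x^{3} - 71 x^{2} - 68 x + 31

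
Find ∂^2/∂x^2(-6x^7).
- 252 x^{5}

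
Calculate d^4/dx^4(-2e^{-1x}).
- 2 e^{- x}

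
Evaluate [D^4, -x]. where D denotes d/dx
-4D^{3}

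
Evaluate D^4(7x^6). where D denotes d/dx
2520 x^{2}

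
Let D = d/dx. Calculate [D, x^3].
3 x^{2}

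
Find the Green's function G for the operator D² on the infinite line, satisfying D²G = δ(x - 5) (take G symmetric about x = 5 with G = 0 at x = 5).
\frac{|x - 5|}{2}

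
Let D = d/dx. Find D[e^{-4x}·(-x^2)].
2 x \left(2 x - 1\right) e^{- 4 x}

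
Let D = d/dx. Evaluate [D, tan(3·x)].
\frac{3}{\cos^{2}{\left(3 x \right)}}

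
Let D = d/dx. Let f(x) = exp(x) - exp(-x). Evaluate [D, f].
2 \cosh{\left(x \right)}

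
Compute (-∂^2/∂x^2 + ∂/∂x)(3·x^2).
6 x - 6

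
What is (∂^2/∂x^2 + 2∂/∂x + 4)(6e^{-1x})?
18 e^{- x}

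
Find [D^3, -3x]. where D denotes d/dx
-9D^{2}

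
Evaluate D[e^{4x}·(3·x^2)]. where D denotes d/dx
6 x \left(2 x + 1\right) e^{4 x}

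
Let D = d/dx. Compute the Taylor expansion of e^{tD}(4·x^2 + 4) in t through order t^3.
4 t^{2} + 8 t x + 4 x^{2} + 4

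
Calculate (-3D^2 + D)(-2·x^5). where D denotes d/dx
10 x^{3} \left(12 - x\right)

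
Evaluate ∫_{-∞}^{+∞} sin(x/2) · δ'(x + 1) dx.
- \frac{\cos{\left(\frac{1}{2} \right)}}{2}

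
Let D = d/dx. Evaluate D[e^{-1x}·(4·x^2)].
4 x \left(2 - x\right) e^{- x}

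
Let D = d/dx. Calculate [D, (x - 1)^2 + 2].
2 x - 2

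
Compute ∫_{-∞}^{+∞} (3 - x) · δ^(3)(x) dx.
0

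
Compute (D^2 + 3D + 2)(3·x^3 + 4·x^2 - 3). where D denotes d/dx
6 x^{3} + 35 x^{2} + 42 x + 2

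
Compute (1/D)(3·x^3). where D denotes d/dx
\frac{3 x^{4}}{4}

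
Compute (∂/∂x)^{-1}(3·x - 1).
\frac{3 x^{2}}{2} - x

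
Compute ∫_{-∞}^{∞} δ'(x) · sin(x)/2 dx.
- \frac{1}{2}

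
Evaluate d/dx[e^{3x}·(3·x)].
\left(9 x + 3\right) e^{3 x}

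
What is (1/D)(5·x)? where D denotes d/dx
\frac{5 x^{2}}{2}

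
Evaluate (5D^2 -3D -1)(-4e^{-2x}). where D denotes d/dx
- 100 e^{- 2 x}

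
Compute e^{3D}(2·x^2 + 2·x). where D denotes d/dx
2 x^{2} + 14 x + 24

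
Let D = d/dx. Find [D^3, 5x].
15D^{2}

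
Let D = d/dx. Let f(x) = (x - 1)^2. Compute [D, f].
2 x - 2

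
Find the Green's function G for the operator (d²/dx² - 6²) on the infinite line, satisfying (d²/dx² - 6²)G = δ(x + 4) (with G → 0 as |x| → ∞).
-\frac{e^{-6|x + 4|}}{12}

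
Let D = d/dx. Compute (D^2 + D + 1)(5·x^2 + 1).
5 x^{2} + 10 x + 11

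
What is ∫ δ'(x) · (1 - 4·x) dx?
4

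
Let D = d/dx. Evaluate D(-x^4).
- 4 x^{3}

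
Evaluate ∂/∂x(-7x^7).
- 49 x^{6}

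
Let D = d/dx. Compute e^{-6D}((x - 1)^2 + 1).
x^{2} - 14 x + 50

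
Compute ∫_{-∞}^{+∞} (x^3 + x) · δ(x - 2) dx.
10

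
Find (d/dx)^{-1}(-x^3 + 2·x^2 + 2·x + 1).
- \frac{x^{4}}{4} + \frac{2 x^{3}}{3} + x^{2} + x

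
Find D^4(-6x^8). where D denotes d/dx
- 10080 x^{4}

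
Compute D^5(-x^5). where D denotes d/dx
-120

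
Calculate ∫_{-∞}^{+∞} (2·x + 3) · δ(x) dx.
3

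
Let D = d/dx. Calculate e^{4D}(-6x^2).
- 6 x^{2} - 48 x - 96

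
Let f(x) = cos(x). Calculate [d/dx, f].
- \sin{\left(x \right)}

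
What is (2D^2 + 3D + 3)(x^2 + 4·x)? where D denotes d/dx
3 x^{2} + 18 x + 16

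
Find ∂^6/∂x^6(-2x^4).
0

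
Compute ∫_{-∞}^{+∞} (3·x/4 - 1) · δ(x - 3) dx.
\frac{5}{4}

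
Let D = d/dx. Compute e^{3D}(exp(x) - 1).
e^{x + 3} - 1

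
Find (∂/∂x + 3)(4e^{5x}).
32 e^{5 x}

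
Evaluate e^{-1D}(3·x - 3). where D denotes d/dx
3 x - 6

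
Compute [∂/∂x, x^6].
6 x^{5}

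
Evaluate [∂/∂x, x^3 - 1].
3 x^{2}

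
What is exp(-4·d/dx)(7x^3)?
7 x^{3} - 84 x^{2} + 336 x - 448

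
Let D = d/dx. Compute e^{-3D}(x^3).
x^{3} - 9 x^{2} + 27 x - 27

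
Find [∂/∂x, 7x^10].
70 x^{9}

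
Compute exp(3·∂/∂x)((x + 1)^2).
x^{2} + 8 x + 16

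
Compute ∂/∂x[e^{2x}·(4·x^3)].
x^{2} \left(8 x + 12\right) e^{2 x}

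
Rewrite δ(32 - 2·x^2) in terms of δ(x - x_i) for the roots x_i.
\frac{\delta(x - 4) + \delta(x + 4)}{16}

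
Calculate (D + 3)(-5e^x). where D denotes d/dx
- 20 e^{x}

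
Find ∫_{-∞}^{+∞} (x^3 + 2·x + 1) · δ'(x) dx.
-2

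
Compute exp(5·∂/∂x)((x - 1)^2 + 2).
x^{2} + 8 x + 18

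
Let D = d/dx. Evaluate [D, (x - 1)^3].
3 \left(x - 1\right)^{2}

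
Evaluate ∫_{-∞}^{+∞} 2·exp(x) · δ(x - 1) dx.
2 e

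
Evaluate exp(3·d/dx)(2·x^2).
2 x^{2} + 12 x + 18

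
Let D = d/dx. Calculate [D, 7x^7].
49 x^{6}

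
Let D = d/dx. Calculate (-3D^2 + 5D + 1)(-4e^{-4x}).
268 e^{- 4 x}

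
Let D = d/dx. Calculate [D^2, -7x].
-14D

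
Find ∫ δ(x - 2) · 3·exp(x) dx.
3 e^{2}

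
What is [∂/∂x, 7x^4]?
28 x^{3}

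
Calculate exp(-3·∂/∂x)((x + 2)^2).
x^{2} - 2 x + 1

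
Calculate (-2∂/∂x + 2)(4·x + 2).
8 x - 4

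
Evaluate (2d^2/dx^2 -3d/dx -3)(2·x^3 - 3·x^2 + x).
- 6 x^{3} - 9 x^{2} + 39 x - 15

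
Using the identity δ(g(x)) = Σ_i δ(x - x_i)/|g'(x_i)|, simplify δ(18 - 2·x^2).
\frac{\delta(x - 3) + \delta(x + 3)}{12}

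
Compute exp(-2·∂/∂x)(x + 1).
x - 1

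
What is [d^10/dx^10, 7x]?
70\frac{d^{9}}{dx^{9}}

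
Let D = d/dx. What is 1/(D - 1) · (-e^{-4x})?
\frac{e^{- 4 x}}{5}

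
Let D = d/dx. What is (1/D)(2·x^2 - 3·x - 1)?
\frac{2 x^{3}}{3} - \frac{3 x^{2}}{2} - x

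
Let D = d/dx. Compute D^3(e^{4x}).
64 e^{4 x}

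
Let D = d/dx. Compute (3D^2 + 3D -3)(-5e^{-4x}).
- 165 e^{- 4 x}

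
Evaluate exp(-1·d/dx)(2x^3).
2 x^{3} - 6 x^{2} + 6 x - 2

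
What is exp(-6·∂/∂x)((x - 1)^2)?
x^{2} - 14 x + 49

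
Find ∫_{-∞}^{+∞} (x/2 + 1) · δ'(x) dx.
- \frac{1}{2}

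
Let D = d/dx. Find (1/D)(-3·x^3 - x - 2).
- \frac{3 x^{4}}{4} - \frac{x^{2}}{2} - 2 x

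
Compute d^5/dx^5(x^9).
15120 x^{4}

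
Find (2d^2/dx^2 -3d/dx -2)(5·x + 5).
- 10 x - 25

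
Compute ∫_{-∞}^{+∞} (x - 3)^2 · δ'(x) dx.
6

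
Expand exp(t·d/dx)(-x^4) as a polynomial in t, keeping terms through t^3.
x \left(- 4 t^{3} - 6 t^{2} x - 4 t x^{2} - x^{3}\right)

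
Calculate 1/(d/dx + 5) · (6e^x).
e^{x}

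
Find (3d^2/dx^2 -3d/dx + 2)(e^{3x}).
20 e^{3 x}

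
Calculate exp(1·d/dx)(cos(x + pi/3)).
\cos{\left(x + 1 + \frac{\pi}{3} \right)}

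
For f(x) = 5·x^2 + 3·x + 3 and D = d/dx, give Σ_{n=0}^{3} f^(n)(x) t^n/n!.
5 t^{2} + t \left(10 x + 3\right) + 5 x^{2} + 3 x + 3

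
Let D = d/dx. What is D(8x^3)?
24 x^{2}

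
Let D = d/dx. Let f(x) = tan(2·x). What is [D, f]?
\frac{2}{\cos^{2}{\left(2 x \right)}}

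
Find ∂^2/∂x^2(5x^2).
10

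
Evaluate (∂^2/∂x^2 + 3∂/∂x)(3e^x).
12 e^{x}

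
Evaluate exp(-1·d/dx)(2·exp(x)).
2 e^{x - 1}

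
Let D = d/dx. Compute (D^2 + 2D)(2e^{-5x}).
30 e^{- 5 x}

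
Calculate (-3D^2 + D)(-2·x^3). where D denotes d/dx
6 x \left(6 - x\right)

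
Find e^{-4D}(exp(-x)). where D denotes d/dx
e^{4 - x}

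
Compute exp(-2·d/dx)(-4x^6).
- 4 x^{6} + 48 x^{5} - 240 x^{4} + 640 x^{3} - 960 x^{2} + 768 x - 256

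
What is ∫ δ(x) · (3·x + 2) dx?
2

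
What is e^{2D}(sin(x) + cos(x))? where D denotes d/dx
\sqrt{2} \sin{\left(x + \frac{\pi}{4} + 2 \right)}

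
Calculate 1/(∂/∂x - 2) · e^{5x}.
\frac{e^{5 x}}{3}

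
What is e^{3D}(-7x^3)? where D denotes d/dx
- 7 x^{3} - 63 x^{2} - 189 x - 189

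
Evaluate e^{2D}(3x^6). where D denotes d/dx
3 x^{6} + 36 x^{5} + 180 x^{4} + 480 x^{3} + 720 x^{2} + 576 x + 192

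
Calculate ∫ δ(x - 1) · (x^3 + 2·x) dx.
3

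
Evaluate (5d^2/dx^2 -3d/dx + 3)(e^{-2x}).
29 e^{- 2 x}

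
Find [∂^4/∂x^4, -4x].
-16\frac{d^{3}}{dx^{3}}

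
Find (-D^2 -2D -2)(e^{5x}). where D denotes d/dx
- 37 e^{5 x}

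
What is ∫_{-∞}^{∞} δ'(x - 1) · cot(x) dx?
\frac{1}{\sin^{2}{\left(1 \right)}}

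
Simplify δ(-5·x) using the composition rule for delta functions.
\frac{\delta(x)}{5}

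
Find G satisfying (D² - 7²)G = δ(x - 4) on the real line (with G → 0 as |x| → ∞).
-\frac{e^{-7|x - 4|}}{14}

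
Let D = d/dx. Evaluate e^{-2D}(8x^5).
8 x^{5} - 80 x^{4} + 320 x^{3} - 640 x^{2} + 640 x - 256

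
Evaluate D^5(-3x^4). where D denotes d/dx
0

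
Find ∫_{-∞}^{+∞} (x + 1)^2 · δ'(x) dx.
-2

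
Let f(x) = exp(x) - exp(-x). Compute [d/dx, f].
2 \cosh{\left(x \right)}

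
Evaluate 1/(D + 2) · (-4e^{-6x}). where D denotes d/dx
e^{- 6 x}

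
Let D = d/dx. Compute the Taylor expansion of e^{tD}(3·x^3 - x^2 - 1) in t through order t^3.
3 t^{3} + t^{2} \left(9 x - 1\right) + t x \left(9 x - 2\right) + 3 x^{3} - x^{2} - 1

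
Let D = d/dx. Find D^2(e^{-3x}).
9 e^{- 3 x}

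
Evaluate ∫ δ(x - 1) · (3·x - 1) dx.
2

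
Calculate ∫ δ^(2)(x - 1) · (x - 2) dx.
0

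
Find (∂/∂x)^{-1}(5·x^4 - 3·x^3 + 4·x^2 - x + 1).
x^{5} - \frac{3 x^{4}}{4} + \frac{4 x^{3}}{3} - \frac{x^{2}}{2} + x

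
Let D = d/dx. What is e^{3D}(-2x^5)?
- 2 x^{5} - 30 x^{4} - 180 x^{3} - 540 x^{2} - 810 x - 486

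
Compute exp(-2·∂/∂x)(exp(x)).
e^{x - 2}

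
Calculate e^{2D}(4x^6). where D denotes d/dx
4 x^{6} + 48 x^{5} + 240 x^{4} + 640 x^{3} + 960 x^{2} + 768 x + 256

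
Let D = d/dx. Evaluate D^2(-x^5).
- 20 x^{3}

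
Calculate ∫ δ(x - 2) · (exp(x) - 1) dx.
-1 + e^{2}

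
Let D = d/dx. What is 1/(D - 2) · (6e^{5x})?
2 e^{5 x}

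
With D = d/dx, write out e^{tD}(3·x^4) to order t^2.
3 x^{2} \left(6 t^{2} + 4 t x + x^{2}\right)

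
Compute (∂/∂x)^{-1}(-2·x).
- x^{2}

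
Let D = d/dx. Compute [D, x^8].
8 x^{7}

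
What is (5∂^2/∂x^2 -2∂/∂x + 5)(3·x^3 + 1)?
15 x^{3} - 18 x^{2} + 90 x + 5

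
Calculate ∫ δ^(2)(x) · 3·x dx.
0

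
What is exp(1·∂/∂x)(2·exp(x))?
2 e^{x + 1}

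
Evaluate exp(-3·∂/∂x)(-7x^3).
- 7 x^{3} + 63 x^{2} - 189 x + 189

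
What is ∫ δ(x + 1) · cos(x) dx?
\cos{\left(1 \right)}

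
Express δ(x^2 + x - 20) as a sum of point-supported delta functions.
\frac{\delta(x - 4) + \delta(x + 5)}{9}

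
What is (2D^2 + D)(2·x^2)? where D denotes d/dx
4 x + 8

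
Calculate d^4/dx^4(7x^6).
2520 x^{2}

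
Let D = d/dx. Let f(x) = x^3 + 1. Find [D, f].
3 x^{2}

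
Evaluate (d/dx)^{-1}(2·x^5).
\frac{x^{6}}{3}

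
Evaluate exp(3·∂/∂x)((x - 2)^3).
x^{3} + 3 x^{2} + 3 x + 1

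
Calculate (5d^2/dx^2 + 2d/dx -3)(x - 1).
5 - 3 x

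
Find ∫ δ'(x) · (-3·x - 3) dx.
3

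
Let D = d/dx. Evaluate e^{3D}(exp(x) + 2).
e^{x + 3} + 2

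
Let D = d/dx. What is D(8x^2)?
16 x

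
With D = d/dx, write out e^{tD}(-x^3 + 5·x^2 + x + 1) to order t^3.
- t^{3} + t^{2} \left(5 - 3 x\right) + t \left(- 3 x^{2} + 10 x + 1\right) - x^{3} + 5 x^{2} + x + 1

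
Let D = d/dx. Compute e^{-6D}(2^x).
2^{x - 6}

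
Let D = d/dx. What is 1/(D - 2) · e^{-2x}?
- \frac{e^{- 2 x}}{4}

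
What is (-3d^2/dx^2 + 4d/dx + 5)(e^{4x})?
- 27 e^{4 x}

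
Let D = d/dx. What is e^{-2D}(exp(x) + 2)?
e^{x - 2} + 2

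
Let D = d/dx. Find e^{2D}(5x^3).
5 x^{3} + 30 x^{2} + 60 x + 40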